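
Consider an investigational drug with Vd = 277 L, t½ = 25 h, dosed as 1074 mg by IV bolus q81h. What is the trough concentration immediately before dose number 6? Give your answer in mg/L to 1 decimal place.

0.5 mg/L

f = (1/2)^(τ/t½) = (1/2)^(81/25) ≈ 0.1058.
C₀ = D/Vd = 1074/277 ≈ 3.877 mg/L.
Before the 6th dose, 5 doses have been given. Superposition: Cmin = C₀·(f + f² + … + f^5).
≈ 3.877 × (0.1058 + 0.0112 + 0.0012 + 0.0001 + 0.0000) ≈ 3.877 × 0.1183 ≈ 0.459 mg/L.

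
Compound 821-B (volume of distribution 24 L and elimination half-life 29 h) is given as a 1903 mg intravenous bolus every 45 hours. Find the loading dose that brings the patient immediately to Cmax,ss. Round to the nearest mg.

2888 mg

f = (1/2)^(45/29) ≈ 0.341102; accumulation ratio R = 1/(1−f) ≈ 1.51769.
Loading dose to hit Cmax,ss on first dose: D_load = D_maint·R ≈ 1903 × 1.51769 ≈ 2888.16 mg.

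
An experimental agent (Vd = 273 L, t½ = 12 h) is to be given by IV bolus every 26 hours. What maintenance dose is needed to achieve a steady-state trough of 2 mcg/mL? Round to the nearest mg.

1905 mg

τ/t½ = 26/12 ≈ 2.1667, so f = (1/2)^(26/12) ≈ 0.222725.
Cmin,ss = (D/Vd)·f/(1−f), so D = Cmin,ss·Vd·(1−f)/f.
D = 2 × 273 × (1−f)/f ≈ 2 × 273 × 3.48984 ≈ 1905.45 mg.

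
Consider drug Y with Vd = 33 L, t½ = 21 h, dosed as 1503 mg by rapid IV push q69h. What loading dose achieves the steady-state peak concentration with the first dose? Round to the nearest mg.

1675 mg

f = (1/2)^(69/21) ≈ 0.102542; accumulation ratio R = 1/(1−f) ≈ 1.11426.
Loading dose to hit Cmax,ss on first dose: D_load = D_maint·R ≈ 1503 × 1.11426 ≈ 1674.73 mg.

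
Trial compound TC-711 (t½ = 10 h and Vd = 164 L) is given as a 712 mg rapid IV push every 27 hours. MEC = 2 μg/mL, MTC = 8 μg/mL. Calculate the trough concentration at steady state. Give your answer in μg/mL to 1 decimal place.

Over one 27-h interval, 27/10 ≈ 2.7 half-lives elapse, leaving f ≈ 0.1539 of each dose.
Each bolus raises the concentration by D/Vd = 712/164 ≈ 4.341 μg/mL.
Steady-state trough Cmin,ss = C₀·f/(1−f) ≈ 4.341 × 0.1539/0.8461 ≈ 0.790 μg/mL.
Trough 0.8 μg/mL vs MEC 2 μg/mL: subtherapeutic.

0.8 μg/mL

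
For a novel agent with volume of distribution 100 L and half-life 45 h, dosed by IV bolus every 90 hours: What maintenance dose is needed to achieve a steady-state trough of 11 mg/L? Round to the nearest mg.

τ/t½ = 90/45 ≈ 2, so f = (1/2)^(90/45) ≈ 0.250000.
Cmin,ss = (D/Vd)·f/(1−f), so D = Cmin,ss·Vd·(1−f)/f.
D = 11 × 100 × (1−f)/f ≈ 11 × 100 × 3.00000 ≈ 3300.00 mg.

3300 mg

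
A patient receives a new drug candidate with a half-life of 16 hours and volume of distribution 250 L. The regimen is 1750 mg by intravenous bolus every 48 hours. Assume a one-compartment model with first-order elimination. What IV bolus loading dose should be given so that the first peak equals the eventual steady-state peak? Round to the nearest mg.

2000 mg

f = (1/2)^(48/16) ≈ 0.125000; accumulation ratio R = 1/(1−f) ≈ 1.14286.
Loading dose to hit Cmax,ss on first dose: D_load = D_maint·R ≈ 1750 × 1.14286 ≈ 2000.00 mg.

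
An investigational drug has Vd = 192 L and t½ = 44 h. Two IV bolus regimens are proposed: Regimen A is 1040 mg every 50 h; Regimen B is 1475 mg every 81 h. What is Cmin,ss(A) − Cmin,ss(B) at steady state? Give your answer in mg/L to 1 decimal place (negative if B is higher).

Regimen A: f = (1/2)^(50/44) ≈ 0.4549; Cmin,ss = (1040/192)·f/(1−f) ≈ 4.520 mg/L.
Regimen B: f = (1/2)^(81/44) ≈ 0.2791; Cmin,ss = (1475/192)·f/(1−f) ≈ 2.974 mg/L.
Difference ≈ 4.520 − 2.974 ≈ 1.546 mg/L.

1.5 mg/L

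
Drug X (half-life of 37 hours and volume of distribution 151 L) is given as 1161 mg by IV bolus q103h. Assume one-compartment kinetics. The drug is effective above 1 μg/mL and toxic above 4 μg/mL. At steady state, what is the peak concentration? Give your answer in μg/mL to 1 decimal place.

9.0 μg/mL

τ/t½ = 103/37 ≈ 2.7838, so fraction remaining f = (1/2)^(103/37) ≈ 0.1452.
At steady state, accumulation factor R = 1/(1 − e^(−kτ)) ≈ 1.1699.
Single-dose peak C₀ = D/Vd = 1161/151 ≈ 7.689 μg/mL.
Steady-state peak Cmax,ss = C₀·R ≈ 7.689 × 1.1699 ≈ 8.995 μg/mL.
Peak 9.0 μg/mL vs MTC 4 μg/mL: exceeds toxic threshold.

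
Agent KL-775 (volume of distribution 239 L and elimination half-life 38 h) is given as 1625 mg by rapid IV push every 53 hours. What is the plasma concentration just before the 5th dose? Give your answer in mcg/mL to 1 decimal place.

4.1 mcg/mL

f = (1/2)^(τ/t½) = (1/2)^(53/38) ≈ 0.3803.
C₀ = D/Vd = 1625/239 ≈ 6.799 mcg/mL.
Before the 5th dose, 4 doses have been given. Superposition: Cmin = C₀·(f + f² + … + f^4).
≈ 6.799 × (0.3803 + 0.1446 + 0.0550 + 0.0209) ≈ 6.799 × 0.6008 ≈ 4.085 mcg/mL.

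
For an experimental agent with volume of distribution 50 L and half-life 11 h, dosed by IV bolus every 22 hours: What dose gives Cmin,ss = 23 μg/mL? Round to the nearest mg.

3450 mg

τ/t½ = 22/11 ≈ 2, so f = (1/2)^(22/11) ≈ 0.250000.
Cmin,ss = (D/Vd)·f/(1−f), so D = Cmin,ss·Vd·(1−f)/f.
D = 23 × 50 × (1−f)/f ≈ 23 × 50 × 3.00000 ≈ 3450.00 mg.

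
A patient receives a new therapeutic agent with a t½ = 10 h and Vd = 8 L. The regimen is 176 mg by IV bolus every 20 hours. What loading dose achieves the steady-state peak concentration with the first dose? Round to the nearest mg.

235 mg

f = (1/2)^(20/10) ≈ 0.250000; accumulation ratio R = 1/(1−f) ≈ 1.33333.
Loading dose to hit Cmax,ss on first dose: D_load = D_maint·R ≈ 176 × 1.33333 ≈ 234.67 mg.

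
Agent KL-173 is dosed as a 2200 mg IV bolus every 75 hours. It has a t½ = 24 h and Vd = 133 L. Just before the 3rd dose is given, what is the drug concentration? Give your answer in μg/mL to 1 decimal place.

2.1 μg/mL

f = (1/2)^(τ/t½) = (1/2)^(75/24) ≈ 0.1146.
C₀ = D/Vd = 2200/133 ≈ 16.541 μg/mL.
Before the 3rd dose, 2 doses have been given. Superposition: Cmin = C₀·(f + f²).
≈ 16.541 × (0.1146 + 0.0131) ≈ 16.541 × 0.1277 ≈ 2.112 μg/mL.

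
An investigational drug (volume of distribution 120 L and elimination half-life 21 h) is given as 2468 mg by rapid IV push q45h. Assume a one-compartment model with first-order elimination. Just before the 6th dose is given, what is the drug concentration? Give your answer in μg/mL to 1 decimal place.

f = (1/2)^(τ/t½) = (1/2)^(45/21) ≈ 0.2264.
C₀ = D/Vd = 2468/120 ≈ 20.567 μg/mL.
Before the 6th dose, 5 doses have been given. Superposition: Cmin = C₀·(f + f² + … + f^5).
≈ 20.567 × (0.2264 + 0.0513 + 0.0116 + 0.0026 + 0.0006) ≈ 20.567 × 0.2925 ≈ 6.016 μg/mL.

6.0 μg/mL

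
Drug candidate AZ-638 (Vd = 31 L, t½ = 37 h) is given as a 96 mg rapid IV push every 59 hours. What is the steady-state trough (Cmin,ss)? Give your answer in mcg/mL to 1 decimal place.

Over one 59-h interval, 59/37 ≈ 1.5946 half-lives elapse, leaving f ≈ 0.3311 of each dose.
At steady state, accumulation factor R = 1/(1 − e^(−kτ)) ≈ 1.4950.
Each bolus raises the concentration by D/Vd = 96/31 ≈ 3.097 mcg/mL.
Steady-state peak Cmax,ss = C₀·R ≈ 3.097 × 1.4950 ≈ 4.630 mcg/mL.
One interval later, Cmin,ss = Cmax,ss·e^(−kτ) ≈ 4.630 × 0.3311 ≈ 1.533 mcg/mL.

1.5 mcg/mL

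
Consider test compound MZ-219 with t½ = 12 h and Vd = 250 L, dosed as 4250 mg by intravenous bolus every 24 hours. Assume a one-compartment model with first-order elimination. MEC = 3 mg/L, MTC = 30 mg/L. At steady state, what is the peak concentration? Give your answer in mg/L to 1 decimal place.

22.7 mg/L

τ = 24 h = 2 half-lives, so f = (1/2)^2 = 0.25.
At steady state, R = 1/(1 − 0.25) = 4/3.
Single-dose peak C₀ = D/Vd = 4250/250 = 17 mg/L.
Steady-state peak Cmax,ss = C₀·R = 17 × 4/3 ≈ 22.667 mg/L.
Peak 22.7 mg/L vs MTC 30 mg/L: below toxic threshold.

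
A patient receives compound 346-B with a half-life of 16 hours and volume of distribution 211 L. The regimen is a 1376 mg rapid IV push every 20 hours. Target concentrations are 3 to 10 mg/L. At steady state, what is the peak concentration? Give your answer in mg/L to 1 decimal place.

11.3 mg/L

Over one 20-h interval, 20/16 ≈ 1.25 half-lives elapse, leaving f ≈ 0.4204 of each dose.
At steady state, accumulation factor R = 1/(1 − e^(−kτ)) ≈ 1.7253.
Each bolus raises the concentration by D/Vd = 1376/211 ≈ 6.521 mg/L.
Steady-state peak Cmax,ss = C₀·R ≈ 6.521 × 1.7253 ≈ 11.251 mg/L.
Peak 11.3 mg/L vs MTC 10 mg/L: exceeds toxic threshold.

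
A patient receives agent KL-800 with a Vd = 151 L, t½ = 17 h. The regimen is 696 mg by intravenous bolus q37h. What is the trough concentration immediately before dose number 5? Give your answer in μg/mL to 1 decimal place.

1.3 μg/mL

f = (1/2)^(τ/t½) = (1/2)^(37/17) ≈ 0.2212.
C₀ = D/Vd = 696/151 ≈ 4.609 μg/mL.
Before the 5th dose, 4 doses have been given. Superposition: Cmin = C₀·(f + f² + … + f^4).
≈ 4.609 × (0.2212 + 0.0489 + 0.0108 + 0.0024) ≈ 4.609 × 0.2833 ≈ 1.306 μg/mL.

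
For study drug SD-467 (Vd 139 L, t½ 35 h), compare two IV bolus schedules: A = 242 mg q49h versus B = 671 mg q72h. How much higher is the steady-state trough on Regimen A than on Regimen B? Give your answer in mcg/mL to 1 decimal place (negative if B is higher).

-0.5 mcg/mL

Regimen A: f = (1/2)^(49/35) ≈ 0.3789; Cmin,ss = (242/139)·f/(1−f) ≈ 1.062 mcg/mL.
Regimen B: f = (1/2)^(72/35) ≈ 0.2403; Cmin,ss = (671/139)·f/(1−f) ≈ 1.527 mcg/mL.
Difference ≈ 1.062 − 1.527 ≈ -0.465 mcg/mL.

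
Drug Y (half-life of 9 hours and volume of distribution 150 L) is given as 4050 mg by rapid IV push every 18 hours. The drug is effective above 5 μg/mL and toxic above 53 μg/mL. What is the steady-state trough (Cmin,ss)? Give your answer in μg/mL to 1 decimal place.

The dosing interval is 2 half-lives, so f = 2^(−2) = 0.25.
At steady state, R = 1/(1 − 0.25) = 4/3.
Single-dose peak C₀ = D/Vd = 4050/150 = 27 μg/mL.
Steady-state peak Cmax,ss = C₀·R = 27 × 4/3 ≈ 36.000 μg/mL.
Steady-state trough Cmin,ss = Cmax,ss·f ≈ 36.000 × 0.25 ≈ 9.000 μg/mL.
Trough 9.0 μg/mL vs MEC 5 μg/mL: adequate.

9.0 μg/mL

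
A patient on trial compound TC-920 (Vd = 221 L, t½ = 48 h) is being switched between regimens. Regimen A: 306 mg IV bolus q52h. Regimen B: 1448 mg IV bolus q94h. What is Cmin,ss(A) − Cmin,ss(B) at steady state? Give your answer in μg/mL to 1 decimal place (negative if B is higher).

Regimen A: f = (1/2)^(52/48) ≈ 0.4719; Cmin,ss = (306/221)·f/(1−f) ≈ 1.237 μg/mL.
Regimen B: f = (1/2)^(94/48) ≈ 0.2573; Cmin,ss = (1448/221)·f/(1−f) ≈ 2.270 μg/mL.
Difference ≈ 1.237 − 2.270 ≈ -1.033 μg/mL.

-1.0 μg/mL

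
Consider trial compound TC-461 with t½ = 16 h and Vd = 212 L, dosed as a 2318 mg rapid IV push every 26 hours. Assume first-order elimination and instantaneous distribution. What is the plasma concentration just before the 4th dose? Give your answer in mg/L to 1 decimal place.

5.1 mg/L

f = (1/2)^(τ/t½) = (1/2)^(26/16) ≈ 0.3242.
C₀ = D/Vd = 2318/212 ≈ 10.934 mg/L.
Before the 4th dose, 3 doses have been given. Superposition: Cmin = C₀·(f + f² + … + f^3).
≈ 10.934 × (0.3242 + 0.1051 + 0.0341) ≈ 10.934 × 0.4634 ≈ 5.067 mg/L.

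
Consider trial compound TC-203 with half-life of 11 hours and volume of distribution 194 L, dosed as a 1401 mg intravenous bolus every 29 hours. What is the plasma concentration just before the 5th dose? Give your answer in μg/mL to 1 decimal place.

f = (1/2)^(τ/t½) = (1/2)^(29/11) ≈ 0.1608.
C₀ = D/Vd = 1401/194 ≈ 7.222 μg/mL.
Before the 5th dose, 4 doses have been given. Superposition: Cmin = C₀·(f + f² + … + f^4).
≈ 7.222 × (0.1608 + 0.0259 + 0.0042 + 0.0007) ≈ 7.222 × 0.1916 ≈ 1.384 μg/mL.

1.4 μg/mL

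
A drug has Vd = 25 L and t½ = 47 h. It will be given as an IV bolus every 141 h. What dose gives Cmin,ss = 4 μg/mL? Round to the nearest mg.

700 mg

τ/t½ = 141/47 ≈ 3, so f = (1/2)^(141/47) ≈ 0.125000.
Cmin,ss = (D/Vd)·f/(1−f), so D = Cmin,ss·Vd·(1−f)/f.
D = 4 × 25 × (1−f)/f ≈ 4 × 25 × 7.00000 ≈ 700.00 mg.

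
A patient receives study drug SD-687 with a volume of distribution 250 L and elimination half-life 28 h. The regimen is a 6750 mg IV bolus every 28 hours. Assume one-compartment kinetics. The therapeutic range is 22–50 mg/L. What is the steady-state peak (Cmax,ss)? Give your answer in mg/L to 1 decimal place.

The dosing interval is 1 half-life, so f = 2^(−1) = 0.5.
At steady state, R = 1/(1 − 0.5) = 2/1.
Single-dose peak C₀ = D/Vd = 6750/250 = 27 mg/L.
Steady-state peak Cmax,ss = C₀·R = 27 × 2/1 ≈ 54.000 mg/L.
Peak 54.0 mg/L vs MTC 50 mg/L: exceeds toxic threshold.

54.0 mg/L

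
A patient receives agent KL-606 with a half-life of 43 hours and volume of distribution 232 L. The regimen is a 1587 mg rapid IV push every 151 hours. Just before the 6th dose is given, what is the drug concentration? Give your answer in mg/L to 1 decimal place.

0.7 mg/L

f = (1/2)^(τ/t½) = (1/2)^(151/43) ≈ 0.0877.
C₀ = D/Vd = 1587/232 ≈ 6.841 mg/L.
Before the 6th dose, 5 doses have been given. Superposition: Cmin = C₀·(f + f² + … + f^5).
≈ 6.841 × (0.0877 + 0.0077 + 0.0007 + 0.0001 + 0.0000) ≈ 6.841 × 0.0962 ≈ 0.658 mg/L.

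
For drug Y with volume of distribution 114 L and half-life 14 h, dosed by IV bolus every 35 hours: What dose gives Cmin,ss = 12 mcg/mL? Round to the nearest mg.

6371 mg

τ/t½ = 35/14 ≈ 2.5, so f = (1/2)^(35/14) ≈ 0.176777.
Cmin,ss = (D/Vd)·f/(1−f), so D = Cmin,ss·Vd·(1−f)/f.
D = 12 × 114 × (1−f)/f ≈ 12 × 114 × 4.65684 ≈ 6370.56 mg.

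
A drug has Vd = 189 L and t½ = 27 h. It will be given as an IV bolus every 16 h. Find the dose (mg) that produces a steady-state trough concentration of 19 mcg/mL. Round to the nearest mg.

τ/t½ = 16/27 ≈ 0.59259, so f = (1/2)^(16/27) ≈ 0.663150.
Cmin,ss = (D/Vd)·f/(1−f), so D = Cmin,ss·Vd·(1−f)/f.
D = 19 × 189 × (1−f)/f ≈ 19 × 189 × 0.50795 ≈ 1824.05 mg.

1824 mg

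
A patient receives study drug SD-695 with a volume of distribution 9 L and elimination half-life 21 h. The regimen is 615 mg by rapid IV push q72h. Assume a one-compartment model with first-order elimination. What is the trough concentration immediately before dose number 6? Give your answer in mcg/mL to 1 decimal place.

7.0 mcg/mL

f = (1/2)^(τ/t½) = (1/2)^(72/21) ≈ 0.0929.
C₀ = D/Vd = 615/9 ≈ 68.333 mcg/mL.
Before the 6th dose, 5 doses have been given. Superposition: Cmin = C₀·(f + f² + … + f^5).
≈ 68.333 × (0.0929 + 0.0086 + 0.0008 + 0.0001 + 0.0000) ≈ 68.333 × 0.1024 ≈ 6.997 mcg/mL.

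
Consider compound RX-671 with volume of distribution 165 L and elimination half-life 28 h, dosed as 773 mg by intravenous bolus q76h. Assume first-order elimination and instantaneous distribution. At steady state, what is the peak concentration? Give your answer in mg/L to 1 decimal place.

5.5 mg/L

k = ln2/t½ = ln2/28 ≈ 0.024755 h⁻¹; fraction remaining f = e^(−kτ) = e^(−0.024755×76) ≈ 0.1524.
At steady state, accumulation factor R = 1/(1 − e^(−kτ)) ≈ 1.1798.
Each bolus raises the concentration by D/Vd = 773/165 ≈ 4.685 mg/L.
Cmax,ss = C₀/(1 − f) ≈ 4.685/0.8476 ≈ 5.527 mg/L.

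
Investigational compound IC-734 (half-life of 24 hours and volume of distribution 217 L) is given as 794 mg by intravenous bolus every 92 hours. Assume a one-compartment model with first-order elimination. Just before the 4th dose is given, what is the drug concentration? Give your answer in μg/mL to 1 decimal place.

0.3 μg/mL

f = (1/2)^(τ/t½) = (1/2)^(92/24) ≈ 0.0702.
C₀ = D/Vd = 794/217 ≈ 3.659 μg/mL.
Before the 4th dose, 3 doses have been given. Superposition: Cmin = C₀·(f + f² + … + f^3).
≈ 3.659 × (0.0702 + 0.0049 + 0.0003) ≈ 3.659 × 0.0754 ≈ 0.276 μg/mL.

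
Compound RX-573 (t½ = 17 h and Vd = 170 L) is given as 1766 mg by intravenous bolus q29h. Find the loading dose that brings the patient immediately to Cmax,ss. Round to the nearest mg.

2547 mg

f = (1/2)^(29/17) ≈ 0.306534; accumulation ratio R = 1/(1−f) ≈ 1.44203.
Loading dose to hit Cmax,ss on first dose: D_load = D_maint·R ≈ 1766 × 1.44203 ≈ 2546.62 mg.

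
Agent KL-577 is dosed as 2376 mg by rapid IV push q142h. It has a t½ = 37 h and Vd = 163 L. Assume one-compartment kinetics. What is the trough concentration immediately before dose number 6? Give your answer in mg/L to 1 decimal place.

1.1 mg/L

f = (1/2)^(τ/t½) = (1/2)^(142/37) ≈ 0.0699.
C₀ = D/Vd = 2376/163 ≈ 14.577 mg/L.
Before the 6th dose, 5 doses have been given. Superposition: Cmin = C₀·(f + f² + … + f^5).
≈ 14.577 × (0.0699 + 0.0049 + 0.0003 + 0.0000 + 0.0000) ≈ 14.577 × 0.0751 ≈ 1.095 mg/L.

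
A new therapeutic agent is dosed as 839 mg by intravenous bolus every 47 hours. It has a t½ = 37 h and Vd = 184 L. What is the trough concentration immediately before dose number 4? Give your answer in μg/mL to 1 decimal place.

3.0 μg/mL

f = (1/2)^(τ/t½) = (1/2)^(47/37) ≈ 0.4146.
C₀ = D/Vd = 839/184 ≈ 4.560 μg/mL.
Before the 4th dose, 3 doses have been given. Superposition: Cmin = C₀·(f + f² + … + f^3).
≈ 4.560 × (0.4146 + 0.1719 + 0.0713) ≈ 4.560 × 0.6578 ≈ 3.000 μg/mL.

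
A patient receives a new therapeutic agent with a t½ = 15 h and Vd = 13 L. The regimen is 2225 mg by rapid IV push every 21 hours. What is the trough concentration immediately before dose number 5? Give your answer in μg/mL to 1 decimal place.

102.3 μg/mL

f = (1/2)^(τ/t½) = (1/2)^(21/15) ≈ 0.3789.
C₀ = D/Vd = 2225/13 ≈ 171.154 μg/mL.
Before the 5th dose, 4 doses have been given. Superposition: Cmin = C₀·(f + f² + … + f^4).
≈ 171.154 × (0.3789 + 0.1436 + 0.0544 + 0.0206) ≈ 171.154 × 0.5975 ≈ 102.265 μg/mL.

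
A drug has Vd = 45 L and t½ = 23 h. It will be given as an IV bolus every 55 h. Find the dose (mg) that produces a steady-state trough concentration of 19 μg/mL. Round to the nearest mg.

3631 mg

τ/t½ = 55/23 ≈ 2.3913, so f = (1/2)^(55/23) ≈ 0.190610.
Cmin,ss = (D/Vd)·f/(1−f), so D = Cmin,ss·Vd·(1−f)/f.
D = 19 × 45 × (1−f)/f ≈ 19 × 45 × 4.24631 ≈ 3630.60 mg.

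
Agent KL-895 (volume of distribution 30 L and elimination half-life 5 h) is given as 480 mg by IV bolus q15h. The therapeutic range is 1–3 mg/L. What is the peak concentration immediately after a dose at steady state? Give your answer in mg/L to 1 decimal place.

18.3 mg/L

The dosing interval is 3 half-lives, so f = 2^(−3) = 0.125.
Accumulation ratio R = 1/(1 − f) = 1/0.875 = 8/7.
Single-dose peak C₀ = D/Vd = 480/30 = 16 mg/L.
Steady-state peak Cmax,ss = C₀·R = 16 × 8/7 ≈ 18.286 mg/L.
Peak 18.3 mg/L vs MTC 3 mg/L: exceeds toxic threshold.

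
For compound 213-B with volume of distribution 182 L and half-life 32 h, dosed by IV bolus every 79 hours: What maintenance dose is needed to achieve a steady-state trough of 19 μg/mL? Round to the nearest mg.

τ/t½ = 79/32 ≈ 2.4688, so f = (1/2)^(79/32) ≈ 0.180648.
Cmin,ss = (D/Vd)·f/(1−f), so D = Cmin,ss·Vd·(1−f)/f.
D = 19 × 182 × (1−f)/f ≈ 19 × 182 × 4.53563 ≈ 15684.21 mg.

15684 mg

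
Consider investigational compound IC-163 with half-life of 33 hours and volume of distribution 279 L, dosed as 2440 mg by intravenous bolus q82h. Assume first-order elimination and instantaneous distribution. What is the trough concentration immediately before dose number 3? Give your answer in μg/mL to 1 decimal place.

f = (1/2)^(τ/t½) = (1/2)^(82/33) ≈ 0.1786.
C₀ = D/Vd = 2440/279 ≈ 8.746 μg/mL.
Before the 3rd dose, 2 doses have been given. Superposition: Cmin = C₀·(f + f²).
≈ 8.746 × (0.1786 + 0.0319) ≈ 8.746 × 0.2105 ≈ 1.841 μg/mL.

1.8 μg/mL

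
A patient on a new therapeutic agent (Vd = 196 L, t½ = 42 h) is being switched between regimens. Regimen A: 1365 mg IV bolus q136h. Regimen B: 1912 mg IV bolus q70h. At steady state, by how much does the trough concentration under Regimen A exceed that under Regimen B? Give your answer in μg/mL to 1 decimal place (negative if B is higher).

-3.7 μg/mL

Regimen A: f = (1/2)^(136/42) ≈ 0.1060; Cmin,ss = (1365/196)·f/(1−f) ≈ 0.826 μg/mL.
Regimen B: f = (1/2)^(70/42) ≈ 0.3150; Cmin,ss = (1912/196)·f/(1−f) ≈ 4.486 μg/mL.
Difference ≈ 0.826 − 4.486 ≈ -3.660 μg/mL.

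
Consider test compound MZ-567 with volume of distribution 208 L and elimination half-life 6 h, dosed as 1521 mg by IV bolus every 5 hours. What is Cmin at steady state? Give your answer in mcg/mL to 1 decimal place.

Over one 5-h interval, 5/6 ≈ 0.83333 half-lives elapse, leaving f ≈ 0.5612 of each dose.
Single-dose peak C₀ = D/Vd = 1521/208 ≈ 7.312 mcg/mL.
Steady-state trough Cmin,ss = C₀·f/(1−f) ≈ 7.312 × 0.5612/0.4388 ≈ 9.352 mcg/mL.

9.4 mcg/mL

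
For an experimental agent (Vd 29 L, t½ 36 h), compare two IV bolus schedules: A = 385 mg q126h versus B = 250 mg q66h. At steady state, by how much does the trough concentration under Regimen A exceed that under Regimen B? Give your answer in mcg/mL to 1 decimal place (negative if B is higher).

Regimen A: f = (1/2)^(126/36) ≈ 0.0884; Cmin,ss = (385/29)·f/(1−f) ≈ 1.287 mcg/mL.
Regimen B: f = (1/2)^(66/36) ≈ 0.2806; Cmin,ss = (250/29)·f/(1−f) ≈ 3.362 mcg/mL.
Difference ≈ 1.287 − 3.362 ≈ -2.075 mcg/mL.

-2.1 mcg/mL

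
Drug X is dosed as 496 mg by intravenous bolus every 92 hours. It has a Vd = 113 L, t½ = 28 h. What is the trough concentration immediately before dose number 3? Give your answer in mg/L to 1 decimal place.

0.5 mg/L

f = (1/2)^(τ/t½) = (1/2)^(92/28) ≈ 0.1025.
C₀ = D/Vd = 496/113 ≈ 4.389 mg/L.
Before the 3rd dose, 2 doses have been given. Superposition: Cmin = C₀·(f + f²).
≈ 4.389 × (0.1025 + 0.0105) ≈ 4.389 × 0.1130 ≈ 0.496 mg/L.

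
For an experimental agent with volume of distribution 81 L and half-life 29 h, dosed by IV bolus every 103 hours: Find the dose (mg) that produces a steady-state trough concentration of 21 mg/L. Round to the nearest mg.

τ/t½ = 103/29 ≈ 3.5517, so f = (1/2)^(103/29) ≈ 0.085276.
Cmin,ss = (D/Vd)·f/(1−f), so D = Cmin,ss·Vd·(1−f)/f.
D = 21 × 81 × (1−f)/f ≈ 21 × 81 × 10.72663 ≈ 18246.00 mg.

18246 mg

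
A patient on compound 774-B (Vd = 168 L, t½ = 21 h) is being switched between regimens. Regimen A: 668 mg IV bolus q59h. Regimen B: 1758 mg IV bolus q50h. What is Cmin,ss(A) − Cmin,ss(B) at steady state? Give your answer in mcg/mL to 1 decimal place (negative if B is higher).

Regimen A: f = (1/2)^(59/21) ≈ 0.1426; Cmin,ss = (668/168)·f/(1−f) ≈ 0.661 mcg/mL.
Regimen B: f = (1/2)^(50/21) ≈ 0.1920; Cmin,ss = (1758/168)·f/(1−f) ≈ 2.487 mcg/mL.
Difference ≈ 0.661 − 2.487 ≈ -1.826 mcg/mL.

-1.8 mcg/mL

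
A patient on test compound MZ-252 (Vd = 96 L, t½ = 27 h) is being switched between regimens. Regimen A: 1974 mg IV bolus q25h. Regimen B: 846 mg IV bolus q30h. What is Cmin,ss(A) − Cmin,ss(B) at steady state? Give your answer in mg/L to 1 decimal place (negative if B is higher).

Regimen A: f = (1/2)^(25/27) ≈ 0.5263; Cmin,ss = (1974/96)·f/(1−f) ≈ 22.846 mg/L.
Regimen B: f = (1/2)^(30/27) ≈ 0.4629; Cmin,ss = (846/96)·f/(1−f) ≈ 7.595 mg/L.
Difference ≈ 22.846 − 7.595 ≈ 15.251 mg/L.

15.3 mg/L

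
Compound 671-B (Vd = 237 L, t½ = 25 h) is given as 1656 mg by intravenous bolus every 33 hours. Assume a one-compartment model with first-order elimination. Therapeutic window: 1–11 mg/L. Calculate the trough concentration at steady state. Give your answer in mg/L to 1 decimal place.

4.7 mg/L

k = ln2/t½ = ln2/25 ≈ 0.027726 h⁻¹; fraction remaining f = e^(−kτ) = e^(−0.027726×33) ≈ 0.4005.
Accumulation ratio R = 1/(1 − f) ≈ 1/0.5995 ≈ 1.6681.
Single-dose peak C₀ = D/Vd = 1656/237 ≈ 6.987 mg/L.
Steady-state peak Cmax,ss = C₀·R ≈ 6.987 × 1.6681 ≈ 11.655 mg/L.
Steady-state trough Cmin,ss = Cmax,ss·f ≈ 11.655 × 0.4005 ≈ 4.668 mg/L.
Trough 4.7 mg/L vs MEC 1 mg/L: adequate.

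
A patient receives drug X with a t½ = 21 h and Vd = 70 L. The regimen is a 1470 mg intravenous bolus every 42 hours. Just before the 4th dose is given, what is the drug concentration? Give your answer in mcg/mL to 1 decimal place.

f = (1/2)^(τ/t½) = (1/2)^(42/21) ≈ 0.2500.
C₀ = D/Vd = 1470/70 ≈ 21.000 mcg/mL.
Before the 4th dose, 3 doses have been given. Superposition: Cmin = C₀·(f + f² + … + f^3).
≈ 21.000 × (0.2500 + 0.0625 + 0.0156) ≈ 21.000 × 0.3281 ≈ 6.890 mcg/mL.

6.9 mcg/mL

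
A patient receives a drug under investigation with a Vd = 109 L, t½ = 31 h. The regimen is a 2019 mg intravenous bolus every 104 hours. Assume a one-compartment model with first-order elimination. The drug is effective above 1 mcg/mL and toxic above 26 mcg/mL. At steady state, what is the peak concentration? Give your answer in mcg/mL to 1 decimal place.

τ/t½ = 104/31 ≈ 3.3548, so fraction remaining f = (1/2)^(104/31) ≈ 0.0977.
Accumulation ratio R = 1/(1 − f) ≈ 1/0.9023 ≈ 1.1083.
Single-dose peak C₀ = D/Vd = 2019/109 ≈ 18.523 mcg/mL.
Steady-state peak Cmax,ss = C₀·R ≈ 18.523 × 1.1083 ≈ 20.529 mcg/mL.
Peak 20.5 mcg/mL vs MTC 26 mcg/mL: below toxic threshold.

20.5 mcg/mL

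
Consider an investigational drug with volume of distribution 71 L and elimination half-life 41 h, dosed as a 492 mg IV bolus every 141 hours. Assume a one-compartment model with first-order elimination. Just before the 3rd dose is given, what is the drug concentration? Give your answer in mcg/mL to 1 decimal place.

f = (1/2)^(τ/t½) = (1/2)^(141/41) ≈ 0.0922.
C₀ = D/Vd = 492/71 ≈ 6.930 mcg/mL.
Before the 3rd dose, 2 doses have been given. Superposition: Cmin = C₀·(f + f²).
≈ 6.930 × (0.0922 + 0.0085) ≈ 6.930 × 0.1007 ≈ 0.698 mcg/mL.

0.7 mcg/mL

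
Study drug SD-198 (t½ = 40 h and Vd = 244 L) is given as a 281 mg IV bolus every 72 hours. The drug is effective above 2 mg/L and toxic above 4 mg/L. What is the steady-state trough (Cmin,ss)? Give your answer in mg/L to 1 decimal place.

Over one 72-h interval, 72/40 ≈ 1.8 half-lives elapse, leaving f ≈ 0.2872 of each dose.
At steady state, accumulation factor R = 1/(1 − e^(−kτ)) ≈ 1.4029.
Each bolus raises the concentration by D/Vd = 281/244 ≈ 1.152 mg/L.
Steady-state peak Cmax,ss = C₀·R ≈ 1.152 × 1.4029 ≈ 1.616 mg/L.
Steady-state trough Cmin,ss = Cmax,ss·f ≈ 1.616 × 0.2872 ≈ 0.464 mg/L.
Trough 0.5 mg/L vs MEC 2 mg/L: subtherapeutic.

0.5 mg/L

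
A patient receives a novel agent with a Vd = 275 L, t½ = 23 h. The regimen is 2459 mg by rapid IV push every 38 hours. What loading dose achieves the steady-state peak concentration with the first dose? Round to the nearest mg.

3606 mg

f = (1/2)^(38/23) ≈ 0.318160; accumulation ratio R = 1/(1−f) ≈ 1.46662.
Loading dose to hit Cmax,ss on first dose: D_load = D_maint·R ≈ 2459 × 1.46662 ≈ 3606.42 mg.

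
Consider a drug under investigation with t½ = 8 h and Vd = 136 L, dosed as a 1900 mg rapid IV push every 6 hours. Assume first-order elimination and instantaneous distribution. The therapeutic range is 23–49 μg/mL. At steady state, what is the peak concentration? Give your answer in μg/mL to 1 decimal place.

34.5 μg/mL

τ/t½ = 6/8 ≈ 0.75, so fraction remaining f = (1/2)^(6/8) ≈ 0.5946.
Accumulation ratio R = 1/(1 − f) ≈ 1/0.4054 ≈ 2.4667.
Single-dose peak C₀ = D/Vd = 1900/136 ≈ 13.971 μg/mL.
Steady-state peak Cmax,ss = C₀·R ≈ 13.971 × 2.4667 ≈ 34.462 μg/mL.
Peak 34.5 μg/mL vs MTC 49 μg/mL: below toxic threshold.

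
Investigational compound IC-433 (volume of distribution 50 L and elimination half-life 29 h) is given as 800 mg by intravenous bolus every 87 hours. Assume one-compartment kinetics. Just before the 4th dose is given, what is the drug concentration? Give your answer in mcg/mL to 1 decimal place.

f = (1/2)^(τ/t½) = (1/2)^(87/29) ≈ 0.1250.
C₀ = D/Vd = 800/50 ≈ 16.000 mcg/mL.
Before the 4th dose, 3 doses have been given. Superposition: Cmin = C₀·(f + f² + … + f^3).
≈ 16.000 × (0.1250 + 0.0156 + 0.0020) ≈ 16.000 × 0.1426 ≈ 2.282 mcg/mL.

2.3 mcg/mL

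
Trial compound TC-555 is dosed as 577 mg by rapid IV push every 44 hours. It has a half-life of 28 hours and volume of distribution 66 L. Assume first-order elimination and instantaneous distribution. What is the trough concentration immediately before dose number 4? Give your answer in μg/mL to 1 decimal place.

f = (1/2)^(τ/t½) = (1/2)^(44/28) ≈ 0.3365.
C₀ = D/Vd = 577/66 ≈ 8.742 μg/mL.
Before the 4th dose, 3 doses have been given. Superposition: Cmin = C₀·(f + f² + … + f^3).
≈ 8.742 × (0.3365 + 0.1132 + 0.0381) ≈ 8.742 × 0.4878 ≈ 4.264 μg/mL.

4.3 μg/mL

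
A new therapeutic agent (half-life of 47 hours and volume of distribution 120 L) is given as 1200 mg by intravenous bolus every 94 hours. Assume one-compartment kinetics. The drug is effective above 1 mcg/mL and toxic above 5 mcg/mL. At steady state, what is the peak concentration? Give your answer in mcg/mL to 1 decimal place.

13.3 mcg/mL

τ = 94 h = 2 half-lives, so f = (1/2)^2 = 0.25.
At steady state, R = 1/(1 − 0.25) = 4/3.
Single-dose peak C₀ = D/Vd = 1200/120 = 10 mcg/mL.
Steady-state peak Cmax,ss = C₀·R = 10 × 4/3 ≈ 13.333 mcg/mL.
Peak 13.3 mcg/mL vs MTC 5 mcg/mL: exceeds toxic threshold.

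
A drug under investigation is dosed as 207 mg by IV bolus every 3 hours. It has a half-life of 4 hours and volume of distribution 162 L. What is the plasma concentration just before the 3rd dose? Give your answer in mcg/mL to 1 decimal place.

f = (1/2)^(τ/t½) = (1/2)^(3/4) ≈ 0.5946.
C₀ = D/Vd = 207/162 ≈ 1.278 mcg/mL.
Before the 3rd dose, 2 doses have been given. Superposition: Cmin = C₀·(f + f²).
≈ 1.278 × (0.5946 + 0.3535) ≈ 1.278 × 0.9481 ≈ 1.212 mcg/mL.

1.2 mcg/mL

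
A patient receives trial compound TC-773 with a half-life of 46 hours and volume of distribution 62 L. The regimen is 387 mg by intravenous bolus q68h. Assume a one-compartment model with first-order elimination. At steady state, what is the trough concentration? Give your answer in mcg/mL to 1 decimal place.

3.5 mcg/mL

τ/t½ = 68/46 ≈ 1.4783, so fraction remaining f = (1/2)^(68/46) ≈ 0.3589.
Accumulation ratio R = 1/(1 − f) ≈ 1/0.6411 ≈ 1.5598.
Each bolus raises the concentration by D/Vd = 387/62 ≈ 6.242 mcg/mL.
Cmax,ss = C₀/(1 − f) ≈ 6.242/0.6411 ≈ 9.736 mcg/mL.
Steady-state trough Cmin,ss = Cmax,ss·f ≈ 9.736 × 0.3589 ≈ 3.494 mcg/mL.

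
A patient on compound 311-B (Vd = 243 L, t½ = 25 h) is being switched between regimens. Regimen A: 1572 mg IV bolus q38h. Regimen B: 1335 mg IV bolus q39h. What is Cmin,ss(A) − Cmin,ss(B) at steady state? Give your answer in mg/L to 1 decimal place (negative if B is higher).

0.6 mg/L

Regimen A: f = (1/2)^(38/25) ≈ 0.3487; Cmin,ss = (1572/243)·f/(1−f) ≈ 3.464 mg/L.
Regimen B: f = (1/2)^(39/25) ≈ 0.3392; Cmin,ss = (1335/243)·f/(1−f) ≈ 2.820 mg/L.
Difference ≈ 3.464 − 2.820 ≈ 0.644 mg/L.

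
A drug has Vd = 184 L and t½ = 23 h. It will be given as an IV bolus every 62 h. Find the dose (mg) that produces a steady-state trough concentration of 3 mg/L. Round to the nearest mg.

τ/t½ = 62/23 ≈ 2.6957, so f = (1/2)^(62/23) ≈ 0.154358.
Cmin,ss = (D/Vd)·f/(1−f), so D = Cmin,ss·Vd·(1−f)/f.
D = 3 × 184 × (1−f)/f ≈ 3 × 184 × 5.47845 ≈ 3024.10 mg.

3024 mg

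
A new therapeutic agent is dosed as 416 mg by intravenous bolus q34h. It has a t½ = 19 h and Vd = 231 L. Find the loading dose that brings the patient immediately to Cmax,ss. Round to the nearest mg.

585 mg

f = (1/2)^(34/19) ≈ 0.289278; accumulation ratio R = 1/(1−f) ≈ 1.40702.
Loading dose to hit Cmax,ss on first dose: D_load = D_maint·R ≈ 416 × 1.40702 ≈ 585.32 mg.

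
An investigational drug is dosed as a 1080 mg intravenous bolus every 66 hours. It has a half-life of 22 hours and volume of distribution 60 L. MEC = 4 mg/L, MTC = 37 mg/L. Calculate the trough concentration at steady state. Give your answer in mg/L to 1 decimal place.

The dosing interval is 3 half-lives, so f = 2^(−3) = 0.125.
Accumulation ratio R = 1/(1 − f) = 1/0.875 = 8/7.
Single-dose peak C₀ = D/Vd = 1080/60 = 18 mg/L.
Steady-state peak Cmax,ss = C₀·R = 18 × 8/7 ≈ 20.571 mg/L.
Steady-state trough Cmin,ss = Cmax,ss·f ≈ 20.571 × 0.125 ≈ 2.571 mg/L.
Trough 2.6 mg/L vs MEC 4 mg/L: subtherapeutic.

2.6 mg/L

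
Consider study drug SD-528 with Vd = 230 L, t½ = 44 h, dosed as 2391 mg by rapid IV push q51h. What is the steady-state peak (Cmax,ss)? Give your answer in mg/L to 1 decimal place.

τ/t½ = 51/44 ≈ 1.1591, so fraction remaining f = (1/2)^(51/44) ≈ 0.4478.
Accumulation ratio R = 1/(1 − f) ≈ 1/0.5522 ≈ 1.8109.
Each bolus raises the concentration by D/Vd = 2391/230 ≈ 10.396 mg/L.
Cmax,ss = C₀/(1 − f) ≈ 10.396/0.5522 ≈ 18.827 mg/L.

18.8 mg/L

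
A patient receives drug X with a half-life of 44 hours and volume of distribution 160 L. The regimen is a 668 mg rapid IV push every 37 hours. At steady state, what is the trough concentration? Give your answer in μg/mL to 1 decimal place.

τ/t½ = 37/44 ≈ 0.84091, so fraction remaining f = (1/2)^(37/44) ≈ 0.5583.
Accumulation ratio R = 1/(1 − f) ≈ 1/0.4417 ≈ 2.2640.
Each bolus raises the concentration by D/Vd = 668/160 ≈ 4.175 μg/mL.
Steady-state peak Cmax,ss = C₀·R ≈ 4.175 × 2.2640 ≈ 9.452 μg/mL.
One interval later, Cmin,ss = Cmax,ss·e^(−kτ) ≈ 9.452 × 0.5583 ≈ 5.277 μg/mL.

5.3 μg/mL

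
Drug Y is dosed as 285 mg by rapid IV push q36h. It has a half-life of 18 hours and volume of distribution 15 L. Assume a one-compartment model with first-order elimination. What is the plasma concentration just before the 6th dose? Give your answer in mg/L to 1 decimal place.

6.3 mg/L

f = (1/2)^(τ/t½) = (1/2)^(36/18) ≈ 0.2500.
C₀ = D/Vd = 285/15 ≈ 19.000 mg/L.
Before the 6th dose, 5 doses have been given. Superposition: Cmin = C₀·(f + f² + … + f^5).
≈ 19.000 × (0.2500 + 0.0625 + 0.0156 + 0.0039 + 0.0010) ≈ 19.000 × 0.3330 ≈ 6.327 mg/L.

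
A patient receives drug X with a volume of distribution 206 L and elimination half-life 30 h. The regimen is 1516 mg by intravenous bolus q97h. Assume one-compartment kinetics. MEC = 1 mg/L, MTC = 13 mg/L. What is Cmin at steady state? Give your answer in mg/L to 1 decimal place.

0.9 mg/L

τ/t½ = 97/30 ≈ 3.2333, so fraction remaining f = (1/2)^(97/30) ≈ 0.1063.
At steady state, accumulation factor R = 1/(1 − e^(−kτ)) ≈ 1.1189.
Each bolus raises the concentration by D/Vd = 1516/206 ≈ 7.359 mg/L.
Steady-state peak Cmax,ss = C₀·R ≈ 7.359 × 1.1189 ≈ 8.234 mg/L.
Steady-state trough Cmin,ss = Cmax,ss·f ≈ 8.234 × 0.1063 ≈ 0.875 mg/L.
Trough 0.9 mg/L vs MEC 1 mg/L: subtherapeutic.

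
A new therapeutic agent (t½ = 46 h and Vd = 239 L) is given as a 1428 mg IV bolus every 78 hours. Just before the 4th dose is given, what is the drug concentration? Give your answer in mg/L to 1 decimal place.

f = (1/2)^(τ/t½) = (1/2)^(78/46) ≈ 0.3087.
C₀ = D/Vd = 1428/239 ≈ 5.975 mg/L.
Before the 4th dose, 3 doses have been given. Superposition: Cmin = C₀·(f + f² + … + f^3).
≈ 5.975 × (0.3087 + 0.0953 + 0.0294) ≈ 5.975 × 0.4334 ≈ 2.590 mg/L.

2.6 mg/L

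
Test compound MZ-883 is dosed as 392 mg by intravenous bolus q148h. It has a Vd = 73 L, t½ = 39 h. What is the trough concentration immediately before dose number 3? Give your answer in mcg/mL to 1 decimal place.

f = (1/2)^(τ/t½) = (1/2)^(148/39) ≈ 0.0720.
C₀ = D/Vd = 392/73 ≈ 5.370 mcg/mL.
Before the 3rd dose, 2 doses have been given. Superposition: Cmin = C₀·(f + f²).
≈ 5.370 × (0.0720 + 0.0052) ≈ 5.370 × 0.0772 ≈ 0.415 mcg/mL.

0.4 mcg/mL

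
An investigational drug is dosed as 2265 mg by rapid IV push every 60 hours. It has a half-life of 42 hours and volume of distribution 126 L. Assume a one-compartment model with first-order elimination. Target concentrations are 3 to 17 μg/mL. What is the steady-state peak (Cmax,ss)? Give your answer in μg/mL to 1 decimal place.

k = ln2/t½ = ln2/42 ≈ 0.016504 h⁻¹; fraction remaining f = e^(−kτ) = e^(−0.016504×60) ≈ 0.3715.
Accumulation ratio R = 1/(1 − f) ≈ 1/0.6285 ≈ 1.5911.
Single-dose peak C₀ = D/Vd = 2265/126 ≈ 17.976 μg/mL.
Cmax,ss = C₀/(1 − f) ≈ 17.976/0.6285 ≈ 28.601 μg/mL.
Peak 28.6 μg/mL vs MTC 17 μg/mL: exceeds toxic threshold.

28.6 μg/mL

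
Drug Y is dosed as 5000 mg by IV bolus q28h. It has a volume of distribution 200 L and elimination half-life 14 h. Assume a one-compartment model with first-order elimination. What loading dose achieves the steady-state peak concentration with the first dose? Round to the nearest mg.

6667 mg

f = (1/2)^(28/14) ≈ 0.250000; accumulation ratio R = 1/(1−f) ≈ 1.33333.
Loading dose to hit Cmax,ss on first dose: D_load = D_maint·R ≈ 5000 × 1.33333 ≈ 6666.65 mg.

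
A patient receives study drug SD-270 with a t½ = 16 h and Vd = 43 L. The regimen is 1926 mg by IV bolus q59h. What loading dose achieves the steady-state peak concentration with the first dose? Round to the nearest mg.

2088 mg

f = (1/2)^(59/16) ≈ 0.077616; accumulation ratio R = 1/(1−f) ≈ 1.08415.
Loading dose to hit Cmax,ss on first dose: D_load = D_maint·R ≈ 1926 × 1.08415 ≈ 2088.07 mg.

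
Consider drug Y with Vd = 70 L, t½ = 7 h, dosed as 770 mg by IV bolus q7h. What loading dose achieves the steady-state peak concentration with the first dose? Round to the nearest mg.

1540 mg

f = (1/2)^(7/7) ≈ 0.500000; accumulation ratio R = 1/(1−f) ≈ 2.00000.
Loading dose to hit Cmax,ss on first dose: D_load = D_maint·R ≈ 770 × 2.00000 ≈ 1540.00 mg.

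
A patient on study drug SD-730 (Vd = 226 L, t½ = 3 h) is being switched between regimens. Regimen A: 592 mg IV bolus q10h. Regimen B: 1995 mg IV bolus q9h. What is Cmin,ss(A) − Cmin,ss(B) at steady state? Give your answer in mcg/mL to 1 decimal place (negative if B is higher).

-1.0 mcg/mL

Regimen A: f = (1/2)^(10/3) ≈ 0.0992; Cmin,ss = (592/226)·f/(1−f) ≈ 0.288 mcg/mL.
Regimen B: f = (1/2)^(9/3) ≈ 0.1250; Cmin,ss = (1995/226)·f/(1−f) ≈ 1.261 mcg/mL.
Difference ≈ 0.288 − 1.261 ≈ -0.973 mcg/mL.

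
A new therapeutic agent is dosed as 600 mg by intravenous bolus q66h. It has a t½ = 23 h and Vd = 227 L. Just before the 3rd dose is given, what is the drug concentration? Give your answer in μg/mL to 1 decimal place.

f = (1/2)^(τ/t½) = (1/2)^(66/23) ≈ 0.1368.
C₀ = D/Vd = 600/227 ≈ 2.643 μg/mL.
Before the 3rd dose, 2 doses have been given. Superposition: Cmin = C₀·(f + f²).
≈ 2.643 × (0.1368 + 0.0187) ≈ 2.643 × 0.1555 ≈ 0.411 μg/mL.

0.4 μg/mL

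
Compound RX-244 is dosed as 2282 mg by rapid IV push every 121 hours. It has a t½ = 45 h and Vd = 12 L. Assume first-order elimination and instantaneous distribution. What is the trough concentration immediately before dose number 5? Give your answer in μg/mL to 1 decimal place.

f = (1/2)^(τ/t½) = (1/2)^(121/45) ≈ 0.1551.
C₀ = D/Vd = 2282/12 ≈ 190.167 μg/mL.
Before the 5th dose, 4 doses have been given. Superposition: Cmin = C₀·(f + f² + … + f^4).
≈ 190.167 × (0.1551 + 0.0241 + 0.0037 + 0.0006) ≈ 190.167 × 0.1835 ≈ 34.896 μg/mL.

34.9 μg/mL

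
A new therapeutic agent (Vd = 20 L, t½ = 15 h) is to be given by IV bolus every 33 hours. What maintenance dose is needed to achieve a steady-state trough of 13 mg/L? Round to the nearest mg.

τ/t½ = 33/15 ≈ 2.2, so f = (1/2)^(33/15) ≈ 0.217638.
Cmin,ss = (D/Vd)·f/(1−f), so D = Cmin,ss·Vd·(1−f)/f.
D = 13 × 20 × (1−f)/f ≈ 13 × 20 × 3.59479 ≈ 934.65 mg.

935 mg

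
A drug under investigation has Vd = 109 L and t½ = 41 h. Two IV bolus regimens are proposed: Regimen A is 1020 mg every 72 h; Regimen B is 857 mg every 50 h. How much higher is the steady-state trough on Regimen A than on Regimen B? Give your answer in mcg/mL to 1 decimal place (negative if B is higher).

-2.0 mcg/mL

Regimen A: f = (1/2)^(72/41) ≈ 0.2960; Cmin,ss = (1020/109)·f/(1−f) ≈ 3.935 mcg/mL.
Regimen B: f = (1/2)^(50/41) ≈ 0.4294; Cmin,ss = (857/109)·f/(1−f) ≈ 5.917 mcg/mL.
Difference ≈ 3.935 − 5.917 ≈ -1.982 mcg/mL.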